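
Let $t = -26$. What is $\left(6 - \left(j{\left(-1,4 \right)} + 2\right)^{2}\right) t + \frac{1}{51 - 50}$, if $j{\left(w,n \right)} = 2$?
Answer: $261$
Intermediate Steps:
$\left(6 - \left(j{\left(-1,4 \right)} + 2\right)^{2}\right) t + \frac{1}{51 - 50} = \left(6 - \left(2 + 2\right)^{2}\right) \left(-26\right) + \frac{1}{51 - 50} = \left(6 - 4^{2}\right) \left(-26\right) + 1^{-1} = \left(6 - 16\right) \left(-26\right) + 1 = \left(-10\right) \left(-26\right) + 1 = 260 + 1 = 261$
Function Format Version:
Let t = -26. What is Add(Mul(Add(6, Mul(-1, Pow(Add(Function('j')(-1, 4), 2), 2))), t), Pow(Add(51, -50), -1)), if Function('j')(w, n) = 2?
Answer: 261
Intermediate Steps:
Add(Mul(Add(6, Mul(-1, Pow(Add(Function('j')(-1, 4), 2), 2))), t), Pow(Add(51, -50), -1)) = Add(Mul(Add(6, Mul(-1, Pow(Add(2, 2), 2))), -26), Pow(Add(51, -50), -1)) = Add(Mul(Add(6, Mul(-1, Pow(4, 2))), -26), Pow(1, -1)) = Add(Mul(Add(6, Mul(-1, 16)), -26), 1) = Add(Mul(Add(6, -16), -26), 1) = Add(Mul(-10, -26), 1) = Add(260, 1) = 261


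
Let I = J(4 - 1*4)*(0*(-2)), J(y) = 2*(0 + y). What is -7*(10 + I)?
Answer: -70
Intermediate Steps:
J(y) = 2*y
I = 0 (I = (2*(4 - 1*4))*(0*(-2)) = (2*(4 - 4))*0 = (2*0)*0 = 0*0 = 0)
-7*(10 + I) = -7*(10 + 0) = -7*10 = -70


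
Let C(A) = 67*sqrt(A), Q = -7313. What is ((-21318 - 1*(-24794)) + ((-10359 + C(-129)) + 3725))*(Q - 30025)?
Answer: 117913404 - 2501646*I*sqrt(129) ≈ 1.1791e+8 - 2.8413e+7*I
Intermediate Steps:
((-21318 - 1*(-24794)) + ((-10359 + C(-129)) + 3725))*(Q - 30025) = ((-21318 - 1*(-24794)) + ((-10359 + 67*sqrt(-129)) + 3725))*(-7313 - 30025) = ((-21318 + 24794) + ((-10359 + 67*(I*sqrt(129))) + 3725))*(-37338) = (3476 + ((-10359 + 67*I*sqrt(129)) + 3725))*(-37338) = (3476 + (-6634 + 67*I*sqrt(129)))*(-37338) = (-3158 + 67*I*sqrt(129))*(-37338) = 117913404 - 2501646*I*sqrt(129)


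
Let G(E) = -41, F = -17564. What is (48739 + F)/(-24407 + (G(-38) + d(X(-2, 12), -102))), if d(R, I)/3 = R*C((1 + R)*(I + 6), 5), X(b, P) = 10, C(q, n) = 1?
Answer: -1075/842 ≈ -1.2767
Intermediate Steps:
d(R, I) = 3*R (d(R, I) = 3*(R*1) = 3*R)
(48739 + F)/(-24407 + (G(-38) + d(X(-2, 12), -102))) = (48739 - 17564)/(-24407 + (-41 + 3*10)) = 31175/(-24407 + (-41 + 30)) = 31175/(-24407 - 11) = 31175/(-24418) = 31175*(-1/24418) = -1075/842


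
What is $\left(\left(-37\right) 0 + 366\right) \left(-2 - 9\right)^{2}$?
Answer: $44286$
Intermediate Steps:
$\left(\left(-37\right) 0 + 366\right) \left(-2 - 9\right)^{2} = \left(0 + 366\right) \left(-11\right)^{2} = 366 \cdot 121 = 44286$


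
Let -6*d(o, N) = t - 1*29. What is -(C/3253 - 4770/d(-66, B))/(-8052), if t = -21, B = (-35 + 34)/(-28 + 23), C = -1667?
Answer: -152761/2146980 ≈ -0.071152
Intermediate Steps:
B = ⅕ (B = -1/(-5) = -1*(-⅕) = ⅕ ≈ 0.20000)
d(o, N) = 25/3 (d(o, N) = -(-21 - 1*29)/6 = -(-21 - 29)/6 = -⅙*(-50) = 25/3)
-(C/3253 - 4770/d(-66, B))/(-8052) = -(-1667/3253 - 4770/25/3)/(-8052) = -(-1667*1/3253 - 4770*3/25)*(-1)/8052 = -(-1667/3253 - 2862/5)*(-1)/8052 = -(-9318421)*(-1)/(16265*8052) = -1*152761/2146980 = -152761/2146980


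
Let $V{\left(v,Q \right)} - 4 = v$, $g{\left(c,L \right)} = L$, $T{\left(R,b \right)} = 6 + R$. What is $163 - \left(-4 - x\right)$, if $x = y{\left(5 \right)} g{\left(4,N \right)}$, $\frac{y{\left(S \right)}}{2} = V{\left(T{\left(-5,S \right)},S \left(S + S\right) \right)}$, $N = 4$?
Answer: $207$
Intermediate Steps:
$V{\left(v,Q \right)} = 4 + v$
$y{\left(S \right)} = 10$ ($y{\left(S \right)} = 2 \left(4 + \left(6 - 5\right)\right) = 2 \left(4 + 1\right) = 2 \cdot 5 = 10$)
$x = 40$ ($x = 10 \cdot 4 = 40$)
$163 - \left(-4 - x\right) = 163 - \left(-4 - 40\right) = 163 - -44 = 163 + 44 = 207$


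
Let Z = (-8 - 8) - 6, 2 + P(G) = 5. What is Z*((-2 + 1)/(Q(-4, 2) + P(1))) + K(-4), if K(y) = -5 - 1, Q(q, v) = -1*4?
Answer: -28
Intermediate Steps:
Q(q, v) = -4
P(G) = 3 (P(G) = -2 + 5 = 3)
Z = -22 (Z = -16 - 6 = -22)
K(y) = -6
Z*((-2 + 1)/(Q(-4, 2) + P(1))) + K(-4) = -22*(-2 + 1)/(-4 + 3) - 6 = -(-22)/(-1) - 6 = -(-22)*(-1) - 6 = -22*1 - 6 = -22 - 6 = -28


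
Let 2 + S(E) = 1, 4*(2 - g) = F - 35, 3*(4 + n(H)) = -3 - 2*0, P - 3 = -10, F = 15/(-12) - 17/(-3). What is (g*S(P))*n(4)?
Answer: 2315/48 ≈ 48.229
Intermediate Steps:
F = 53/12 (F = 15*(-1/12) - 17*(-⅓) = -5/4 + 17/3 = 53/12 ≈ 4.4167)
P = -7 (P = 3 - 10 = -7)
n(H) = -5 (n(H) = -4 + (-3 - 2*0)/3 = -4 + (-3 + 0)/3 = -4 + (⅓)*(-3) = -4 - 1 = -5)
g = 463/48 (g = 2 - (53/12 - 35)/4 = 2 - ¼*(-367/12) = 2 + 367/48 = 463/48 ≈ 9.6458)
S(E) = -1 (S(E) = -2 + 1 = -1)
(g*S(P))*n(4) = ((463/48)*(-1))*(-5) = -463/48*(-5) = 2315/48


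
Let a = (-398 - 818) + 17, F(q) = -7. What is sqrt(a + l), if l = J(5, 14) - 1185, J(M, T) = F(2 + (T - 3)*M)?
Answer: I*sqrt(2391) ≈ 48.898*I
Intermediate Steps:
J(M, T) = -7
a = -1199 (a = -1216 + 17 = -1199)
l = -1192 (l = -7 - 1185 = -1192)
sqrt(a + l) = sqrt(-1199 - 1192) = sqrt(-2391) = I*sqrt(2391)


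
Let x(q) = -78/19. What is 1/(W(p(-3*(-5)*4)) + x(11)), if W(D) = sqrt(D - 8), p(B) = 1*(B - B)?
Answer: -741/4486 - 361*I*sqrt(2)/4486 ≈ -0.16518 - 0.11381*I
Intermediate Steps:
p(B) = 0 (p(B) = 1*0 = 0)
W(D) = sqrt(-8 + D)
x(q) = -78/19 (x(q) = -78*1/19 = -78/19)
1/(W(p(-3*(-5)*4)) + x(11)) = 1/(sqrt(-8 + 0) - 78/19) = 1/(sqrt(-8) - 78/19) = 1/(2*I*sqrt(2) - 78/19) = 1/(-78/19 + 2*I*sqrt(2))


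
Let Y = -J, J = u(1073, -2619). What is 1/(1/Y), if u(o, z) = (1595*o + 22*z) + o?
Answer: -1654890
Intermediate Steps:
u(o, z) = 22*z + 1596*o (u(o, z) = (22*z + 1595*o) + o = 22*z + 1596*o)
J = 1654890 (J = 22*(-2619) + 1596*1073 = -57618 + 1712508 = 1654890)
Y = -1654890 (Y = -1*1654890 = -1654890)
1/(1/Y) = 1/(1/(-1654890)) = 1/(-1/1654890) = -1654890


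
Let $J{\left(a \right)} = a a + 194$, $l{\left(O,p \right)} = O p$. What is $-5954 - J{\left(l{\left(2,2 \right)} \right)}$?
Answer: $-6164$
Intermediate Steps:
$J{\left(a \right)} = 194 + a^{2}$ ($J{\left(a \right)} = a^{2} + 194 = 194 + a^{2}$)
$-5954 - J{\left(l{\left(2,2 \right)} \right)} = -5954 - \left(194 + \left(2 \cdot 2\right)^{2}\right) = -5954 - \left(194 + 4^{2}\right) = -5954 - \left(194 + 16\right) = -5954 - 210 = -6164$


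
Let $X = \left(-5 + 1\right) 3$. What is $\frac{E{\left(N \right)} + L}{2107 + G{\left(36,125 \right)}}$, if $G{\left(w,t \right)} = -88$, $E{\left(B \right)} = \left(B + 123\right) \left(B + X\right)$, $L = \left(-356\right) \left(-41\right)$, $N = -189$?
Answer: $\frac{27862}{2019} \approx 13.8$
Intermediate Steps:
$X = -12$ ($X = \left(-4\right) 3 = -12$)
$L = 14596$
$E{\left(B \right)} = \left(-12 + B\right) \left(123 + B\right)$ ($E{\left(B \right)} = \left(B + 123\right) \left(B - 12\right) = \left(123 + B\right) \left(-12 + B\right) = \left(-12 + B\right) \left(123 + B\right)$)
$\frac{E{\left(N \right)} + L}{2107 + G{\left(36,125 \right)}} = \frac{\left(-1476 + \left(-189\right)^{2} + 111 \left(-189\right)\right) + 14596}{2107 - 88} = \frac{\left(-1476 + 35721 - 20979\right) + 14596}{2019} = \left(13266 + 14596\right) \frac{1}{2019} = 27862 \cdot \frac{1}{2019} = \frac{27862}{2019}$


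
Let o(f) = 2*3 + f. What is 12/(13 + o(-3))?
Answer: ¾ ≈ 0.75000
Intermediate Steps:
o(f) = 6 + f
12/(13 + o(-3)) = 12/(13 + (6 - 3)) = 12/(13 + 3) = 12/16 = 12*(1/16) = ¾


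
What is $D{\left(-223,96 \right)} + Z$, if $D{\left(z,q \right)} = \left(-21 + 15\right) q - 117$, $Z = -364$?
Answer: $-1057$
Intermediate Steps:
$D{\left(z,q \right)} = -117 - 6 q$ ($D{\left(z,q \right)} = - 6 q - 117 = -117 - 6 q$)
$D{\left(-223,96 \right)} + Z = \left(-117 - 576\right) - 364 = -693 - 364 = -1057$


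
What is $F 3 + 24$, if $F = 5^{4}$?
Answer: $1899$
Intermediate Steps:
$F = 625$
$F 3 + 24 = 625 \cdot 3 + 24 = 1875 + 24 = 1899$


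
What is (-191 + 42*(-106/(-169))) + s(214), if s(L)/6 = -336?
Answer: -368531/169 ≈ -2180.7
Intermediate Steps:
s(L) = -2016 (s(L) = 6*(-336) = -2016)
(-191 + 42*(-106/(-169))) + s(214) = (-191 + 42*(-106/(-169))) - 2016 = (-191 + 42*(-106*(-1/169))) - 2016 = (-191 + 42*(106/169)) - 2016 = (-191 + 4452/169) - 2016 = -27827/169 - 2016 = -368531/169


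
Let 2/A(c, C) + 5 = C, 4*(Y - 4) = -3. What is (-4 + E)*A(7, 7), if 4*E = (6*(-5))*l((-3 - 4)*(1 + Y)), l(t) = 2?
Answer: -19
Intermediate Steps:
Y = 13/4 (Y = 4 + (1/4)*(-3) = 4 - 3/4 = 13/4 ≈ 3.2500)
A(c, C) = 2/(-5 + C)
E = -15 (E = ((6*(-5))*2)/4 = (-30*2)/4 = (1/4)*(-60) = -15)
(-4 + E)*A(7, 7) = (-4 - 15)*(2/(-5 + 7)) = -38/2 = -19*1 = -19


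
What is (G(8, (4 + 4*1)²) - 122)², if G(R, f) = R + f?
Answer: 2500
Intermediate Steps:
(G(8, (4 + 4*1)²) - 122)² = ((8 + (4 + 4*1)²) - 122)² = ((8 + (4 + 4)²) - 122)² = ((8 + 8²) - 122)² = ((8 + 64) - 122)² = (72 - 122)² = (-50)² = 2500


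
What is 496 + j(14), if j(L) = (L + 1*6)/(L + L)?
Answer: 3477/7 ≈ 496.71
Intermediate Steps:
j(L) = (6 + L)/(2*L) (j(L) = (L + 6)/((2*L)) = (6 + L)*(1/(2*L)) = (6 + L)/(2*L))
496 + j(14) = 496 + (½)*(6 + 14)/14 = 496 + (½)*(1/14)*20 = 496 + 5/7 = 3477/7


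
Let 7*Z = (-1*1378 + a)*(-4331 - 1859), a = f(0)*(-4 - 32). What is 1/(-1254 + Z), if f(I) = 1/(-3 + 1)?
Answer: 7/8409622 ≈ 8.3238e-7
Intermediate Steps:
f(I) = -½ (f(I) = 1/(-2) = -½)
a = 18 (a = -(-4 - 32)/2 = -½*(-36) = 18)
Z = 8418400/7 (Z = ((-1*1378 + 18)*(-4331 - 1859))/7 = ((-1378 + 18)*(-6190))/7 = (-1360*(-6190))/7 = (⅐)*8418400 = 8418400/7 ≈ 1.2026e+6)
1/(-1254 + Z) = 1/(-1254 + 8418400/7) = 1/(8409622/7) = 7/8409622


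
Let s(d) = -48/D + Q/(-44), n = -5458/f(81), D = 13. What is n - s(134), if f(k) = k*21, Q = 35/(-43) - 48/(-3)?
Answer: 34672837/41837796 ≈ 0.82874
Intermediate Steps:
Q = 653/43 (Q = 35*(-1/43) - 48*(-⅓) = -35/43 + 16 = 653/43 ≈ 15.186)
f(k) = 21*k
n = -5458/1701 (n = -5458/(21*81) = -5458/1701 ≈ -3.2087)
s(d) = -99305/24596 (s(d) = -48/13 + (653/43)/(-44) = -48*1/13 + (653/43)*(-1/44) = -48/13 - 653/1892 = -99305/24596)
n - s(134) = -5458/1701 - 1*(-99305/24596) = -5458/1701 + 99305/24596 = 34672837/41837796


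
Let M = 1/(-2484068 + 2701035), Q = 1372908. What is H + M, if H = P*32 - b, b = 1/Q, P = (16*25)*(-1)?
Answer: -3812809343304859/297875730036 ≈ -12800.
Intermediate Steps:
P = -400 (P = 400*(-1) = -400)
M = 1/216967 ≈ 4.6090e-6
b = 1/1372908 ≈ 7.2838e-7
H = -17573222401/1372908 (H = -400*32 - 1*1/1372908 = -12800 - 1/1372908 = -17573222401/1372908 ≈ -12800.)
H + M = -17573222401/1372908 + 1/216967 = -3812809343304859/297875730036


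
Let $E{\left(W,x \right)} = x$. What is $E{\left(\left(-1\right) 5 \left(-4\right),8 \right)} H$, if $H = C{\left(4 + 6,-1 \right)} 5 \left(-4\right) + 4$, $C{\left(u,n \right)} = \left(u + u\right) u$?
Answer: $-31968$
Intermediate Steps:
$C{\left(u,n \right)} = 2 u^{2}$ ($C{\left(u,n \right)} = 2 u u = 2 u^{2}$)
$H = -3996$ ($H = 2 \left(4 + 6\right)^{2} \cdot 5 \left(-4\right) + 4 = 2 \cdot 10^{2} \left(-20\right) + 4 = 2 \cdot 100 \left(-20\right) + 4 = 200 \left(-20\right) + 4 = -4000 + 4 = -3996$)
$E{\left(\left(-1\right) 5 \left(-4\right),8 \right)} H = 8 \left(-3996\right) = -31968$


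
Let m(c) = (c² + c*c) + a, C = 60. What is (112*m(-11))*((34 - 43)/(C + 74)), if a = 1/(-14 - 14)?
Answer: -121950/67 ≈ -1820.1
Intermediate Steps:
a = -1/28 (a = 1/(-28) = -1/28 ≈ -0.035714)
m(c) = -1/28 + 2*c² (m(c) = (c² + c*c) - 1/28 = (c² + c²) - 1/28 = 2*c² - 1/28 = -1/28 + 2*c²)
(112*m(-11))*((34 - 43)/(C + 74)) = (112*(-1/28 + 2*(-11)²))*((34 - 43)/(60 + 74)) = (112*(-1/28 + 2*121))*(-9/134) = (112*(-1/28 + 242))*(-9*1/134) = (112*(6775/28))*(-9/134) = 27100*(-9/134) = -121950/67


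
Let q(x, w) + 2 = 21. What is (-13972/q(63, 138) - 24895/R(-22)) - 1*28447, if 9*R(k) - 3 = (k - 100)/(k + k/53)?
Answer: -1061865341/19057 ≈ -55721.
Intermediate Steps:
R(k) = ⅓ + 53*(-100 + k)/(486*k) (R(k) = ⅓ + ((k - 100)/(k + k/53))/9 = ⅓ + ((-100 + k)/(k + k*(1/53)))/9 = ⅓ + ((-100 + k)/(k + k/53))/9 = ⅓ + ((-100 + k)/((54*k/53)))/9 = ⅓ + ((-100 + k)*(53/(54*k)))/9 = ⅓ + (53*(-100 + k)/(54*k))/9 = ⅓ + 53*(-100 + k)/(486*k))
q(x, w) = 19 (q(x, w) = -2 + 21 = 19)
(-13972/q(63, 138) - 24895/R(-22)) - 1*28447 = (-13972/19 - 24895*(-10692/(5*(-1060 + 43*(-22))))) - 1*28447 = (-13972*1/19 - 24895*(-10692/(5*(-1060 - 946)))) - 28447 = (-13972/19 - 24895/((5/486)*(-1/22)*(-2006))) - 28447 = (-13972/19 - 24895/5015/5346) - 28447 = (-13972/19 - 24895*5346/5015) - 28447 = (-13972/19 - 26617734/1003) - 28447 = -519750862/19057 - 28447 = -1061865341/19057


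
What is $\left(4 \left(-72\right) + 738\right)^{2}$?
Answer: $202500$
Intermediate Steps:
$\left(4 \left(-72\right) + 738\right)^{2} = \left(-288 + 738\right)^{2} = 450^{2} = 202500$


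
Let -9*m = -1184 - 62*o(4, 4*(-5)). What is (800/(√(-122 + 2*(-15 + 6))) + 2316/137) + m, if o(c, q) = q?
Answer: 13172/1233 - 80*I*√35/7 ≈ 10.683 - 67.612*I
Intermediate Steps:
m = -56/9 (m = -(-1184 - 62*4*(-5))/9 = -(-1184 - 62*(-20))/9 = -(-1184 - 1*(-1240))/9 = -(-1184 + 1240)/9 = -⅑*56 = -56/9 ≈ -6.2222)
(800/(√(-122 + 2*(-15 + 6))) + 2316/137) + m = (800/(√(-122 + 2*(-15 + 6))) + 2316/137) - 56/9 = (800/(√(-122 + 2*(-9))) + 2316*(1/137)) - 56/9 = (800/(√(-122 - 18)) + 2316/137) - 56/9 = (800/(√(-140)) + 2316/137) - 56/9 = (800/((2*I*√35)) + 2316/137) - 56/9 = (800*(-I*√35/70) + 2316/137) - 56/9 = (-80*I*√35/7 + 2316/137) - 56/9 = (2316/137 - 80*I*√35/7) - 56/9 = 13172/1233 - 80*I*√35/7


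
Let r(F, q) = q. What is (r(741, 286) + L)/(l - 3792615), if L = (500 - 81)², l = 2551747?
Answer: -175847/1240868 ≈ -0.14171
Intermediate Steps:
L = 175561 (L = 419² = 175561)
(r(741, 286) + L)/(l - 3792615) = (286 + 175561)/(2551747 - 3792615) = 175847/(-1240868) = 175847*(-1/1240868) = -175847/1240868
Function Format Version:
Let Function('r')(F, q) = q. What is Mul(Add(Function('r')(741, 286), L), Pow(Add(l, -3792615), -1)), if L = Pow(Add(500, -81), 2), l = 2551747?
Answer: Rational(-175847, 1240868) ≈ -0.14171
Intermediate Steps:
L = 175561 (L = Pow(419, 2) = 175561)
Mul(Add(Function('r')(741, 286), L), Pow(Add(l, -3792615), -1)) = Mul(Add(286, 175561), Pow(Add(2551747, -3792615), -1)) = Mul(175847, Pow(-1240868, -1)) = Mul(175847, Rational(-1, 1240868)) = Rational(-175847, 1240868)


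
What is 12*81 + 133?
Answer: 1105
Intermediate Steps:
12*81 + 133 = 972 + 133 = 1105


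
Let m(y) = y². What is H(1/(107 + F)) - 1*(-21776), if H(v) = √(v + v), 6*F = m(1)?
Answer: 21776 + 2*√1929/643 ≈ 21776.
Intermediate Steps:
F = ⅙ (F = (⅙)*1² = (⅙)*1 = ⅙ ≈ 0.16667)
H(v) = √2*√v (H(v) = √(2*v) = √2*√v)
H(1/(107 + F)) - 1*(-21776) = √2*√(1/(107 + ⅙)) - 1*(-21776) = √2*√(1/(643/6)) + 21776 = √2*√(6/643) + 21776 = √2*(√3858/643) + 21776 = 2*√1929/643 + 21776 = 21776 + 2*√1929/643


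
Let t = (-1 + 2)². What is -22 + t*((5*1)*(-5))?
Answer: -47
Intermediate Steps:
t = 1 (t = 1² = 1)
-22 + t*((5*1)*(-5)) = -22 + 1*((5*1)*(-5)) = -22 + 1*(5*(-5)) = -22 + 1*(-25) = -22 - 25 = -47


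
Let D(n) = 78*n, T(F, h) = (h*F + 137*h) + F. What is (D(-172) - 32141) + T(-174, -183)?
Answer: -38960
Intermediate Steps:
T(F, h) = F + 137*h + F*h (T(F, h) = (F*h + 137*h) + F = (137*h + F*h) + F = F + 137*h + F*h)
(D(-172) - 32141) + T(-174, -183) = (78*(-172) - 32141) + (-174 + 137*(-183) - 174*(-183)) = (-13416 - 32141) + (-174 - 25071 + 31842) = -45557 + 6597 = -38960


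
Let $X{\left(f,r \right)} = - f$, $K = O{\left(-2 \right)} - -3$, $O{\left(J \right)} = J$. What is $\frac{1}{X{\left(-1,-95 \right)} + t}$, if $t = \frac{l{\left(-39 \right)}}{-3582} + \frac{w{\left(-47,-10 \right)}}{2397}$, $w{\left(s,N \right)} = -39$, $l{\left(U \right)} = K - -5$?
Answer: $\frac{477003}{468443} \approx 1.0183$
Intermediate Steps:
$K = 1$ ($K = -2 - -3 = -2 + 3 = 1$)
$l{\left(U \right)} = 6$ ($l{\left(U \right)} = 1 - -5 = 1 + 5 = 6$)
$t = - \frac{8560}{477003}$ ($t = \frac{6}{-3582} - \frac{39}{2397} = 6 \left(- \frac{1}{3582}\right) - \frac{13}{799} = - \frac{1}{597} - \frac{13}{799} = - \frac{8560}{477003} \approx -0.017945$)
$\frac{1}{X{\left(-1,-95 \right)} + t} = \frac{1}{\left(-1\right) \left(-1\right) - \frac{8560}{477003}} = \frac{1}{1 - \frac{8560}{477003}} = \frac{1}{\frac{468443}{477003}} = \frac{477003}{468443}$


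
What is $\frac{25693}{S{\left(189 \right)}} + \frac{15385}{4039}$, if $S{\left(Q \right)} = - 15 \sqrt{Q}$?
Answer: $\frac{15385}{4039} - \frac{25693 \sqrt{21}}{945} \approx -120.78$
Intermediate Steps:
$\frac{25693}{S{\left(189 \right)}} + \frac{15385}{4039} = \frac{25693}{\left(-15\right) \sqrt{189}} + \frac{15385}{4039} = \frac{25693}{\left(-15\right) 3 \sqrt{21}} + 15385 \cdot \frac{1}{4039} = \frac{25693}{\left(-45\right) \sqrt{21}} + \frac{15385}{4039} = 25693 \left(- \frac{\sqrt{21}}{945}\right) + \frac{15385}{4039} = - \frac{25693 \sqrt{21}}{945} + \frac{15385}{4039} = \frac{15385}{4039} - \frac{25693 \sqrt{21}}{945}$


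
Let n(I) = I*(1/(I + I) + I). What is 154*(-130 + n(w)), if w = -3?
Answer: -18557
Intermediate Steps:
n(I) = I*(I + 1/(2*I)) (n(I) = I*(1/(2*I) + I) = I*(I + 1/(2*I)))
154*(-130 + n(w)) = 154*(-130 + (½ + (-3)²)) = 154*(-130 + (½ + 9)) = 154*(-130 + 19/2) = 154*(-241/2) = -18557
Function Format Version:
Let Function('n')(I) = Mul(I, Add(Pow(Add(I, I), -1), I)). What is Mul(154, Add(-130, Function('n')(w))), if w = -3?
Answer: -18557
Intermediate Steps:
Function('n')(I) = Mul(I, Add(I, Mul(Rational(1, 2), Pow(I, -1)))) (Function('n')(I) = Mul(I, Add(Pow(Mul(2, I), -1), I)) = Mul(I, Add(Mul(Rational(1, 2), Pow(I, -1)), I)) = Mul(I, Add(I, Mul(Rational(1, 2), Pow(I, -1)))))
Mul(154, Add(-130, Function('n')(w))) = Mul(154, Add(-130, Add(Rational(1, 2), Pow(-3, 2)))) = Mul(154, Add(-130, Add(Rational(1, 2), 9))) = Mul(154, Add(-130, Rational(19, 2))) = Mul(154, Rational(-241, 2)) = -18557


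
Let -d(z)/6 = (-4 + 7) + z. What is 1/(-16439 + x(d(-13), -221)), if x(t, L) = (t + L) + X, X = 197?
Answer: -1/16403 ≈ -6.0964e-5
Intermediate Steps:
d(z) = -18 - 6*z (d(z) = -6*((-4 + 7) + z) = -6*(3 + z) = -18 - 6*z)
x(t, L) = 197 + L + t (x(t, L) = (t + L) + 197 = (L + t) + 197 = 197 + L + t)
1/(-16439 + x(d(-13), -221)) = 1/(-16439 + (197 - 221 + (-18 - 6*(-13)))) = 1/(-16439 + (197 - 221 + (-18 + 78))) = 1/(-16439 + (197 - 221 + 60)) = 1/(-16439 + 36) = 1/(-16403) = -1/16403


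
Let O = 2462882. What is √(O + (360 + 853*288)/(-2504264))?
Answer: √241336957929730649/313033 ≈ 1569.4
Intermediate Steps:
√(O + (360 + 853*288)/(-2504264)) = √(2462882 + (360 + 853*288)/(-2504264)) = √(2462882 + (360 + 245664)*(-1/2504264)) = √(2462882 + 246024*(-1/2504264)) = √(2462882 - 30753/313033) = √(770963310353/313033) = √241336957929730649/313033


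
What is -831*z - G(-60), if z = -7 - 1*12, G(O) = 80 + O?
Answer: 15769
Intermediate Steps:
z = -19 (z = -7 - 12 = -19)
-831*z - G(-60) = -831*(-19) - (80 - 60) = 15789 - 1*20 = 15789 - 20 = 15769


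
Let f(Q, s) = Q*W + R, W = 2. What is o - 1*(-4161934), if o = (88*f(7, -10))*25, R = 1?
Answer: 4194934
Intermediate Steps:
f(Q, s) = 1 + 2*Q (f(Q, s) = Q*2 + 1 = 2*Q + 1 = 1 + 2*Q)
o = 33000 (o = (88*(1 + 2*7))*25 = (88*(1 + 14))*25 = (88*15)*25 = 1320*25 = 33000)
o - 1*(-4161934) = 33000 - 1*(-4161934) = 33000 + 4161934 = 4194934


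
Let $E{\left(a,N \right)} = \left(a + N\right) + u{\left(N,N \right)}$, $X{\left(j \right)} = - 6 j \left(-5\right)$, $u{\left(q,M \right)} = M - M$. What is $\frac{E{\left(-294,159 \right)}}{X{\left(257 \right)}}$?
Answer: $- \frac{9}{514} \approx -0.01751$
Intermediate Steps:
$u{\left(q,M \right)} = 0$
$X{\left(j \right)} = 30 j$
$E{\left(a,N \right)} = N + a$ ($E{\left(a,N \right)} = \left(a + N\right) + 0 = \left(N + a\right) + 0 = N + a$)
$\frac{E{\left(-294,159 \right)}}{X{\left(257 \right)}} = \frac{159 - 294}{30 \cdot 257} = - \frac{135}{7710} = \left(-135\right) \frac{1}{7710} = - \frac{9}{514}$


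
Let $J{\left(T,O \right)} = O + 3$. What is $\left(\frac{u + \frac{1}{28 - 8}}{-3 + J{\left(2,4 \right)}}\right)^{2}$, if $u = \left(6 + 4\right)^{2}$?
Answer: $\frac{4004001}{6400} \approx 625.63$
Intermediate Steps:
$J{\left(T,O \right)} = 3 + O$
$u = 100$ ($u = 10^{2} = 100$)
$\left(\frac{u + \frac{1}{28 - 8}}{-3 + J{\left(2,4 \right)}}\right)^{2} = \left(\frac{100 + \frac{1}{28 - 8}}{-3 + \left(3 + 4\right)}\right)^{2} = \left(\frac{100 + \frac{1}{20}}{-3 + 7}\right)^{2} = \left(\frac{100 + \frac{1}{20}}{4}\right)^{2} = \left(\frac{2001}{20} \cdot \frac{1}{4}\right)^{2} = \left(\frac{2001}{80}\right)^{2} = \frac{4004001}{6400}$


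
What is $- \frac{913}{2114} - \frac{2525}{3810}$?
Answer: $- \frac{440819}{402717} \approx -1.0946$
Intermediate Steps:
$- \frac{913}{2114} - \frac{2525}{3810} = \left(-913\right) \frac{1}{2114} - \frac{505}{762} = - \frac{913}{2114} - \frac{505}{762} = - \frac{440819}{402717}$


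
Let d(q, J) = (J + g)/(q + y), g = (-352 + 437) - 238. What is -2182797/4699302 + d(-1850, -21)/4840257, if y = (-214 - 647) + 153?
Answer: -1501446257778113/3232435089265034 ≈ -0.46449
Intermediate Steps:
g = -153 (g = 85 - 238 = -153)
y = -708 (y = -861 + 153 = -708)
d(q, J) = (-153 + J)/(-708 + q) (d(q, J) = (J - 153)/(q - 708) = (-153 + J)/(-708 + q))
-2182797/4699302 + d(-1850, -21)/4840257 = -2182797/4699302 + ((-153 - 21)/(-708 - 1850))/4840257 = -2182797*1/4699302 + (-174/(-2558))*(1/4840257) = -727599/1566434 - 1/2558*(-174)*(1/4840257) = -727599/1566434 + (87/1279)*(1/4840257) = -727599/1566434 + 29/2063562901 = -1501446257778113/3232435089265034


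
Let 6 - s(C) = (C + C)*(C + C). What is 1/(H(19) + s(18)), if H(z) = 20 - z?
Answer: -1/1289 ≈ -0.00077580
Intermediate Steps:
s(C) = 6 - 4*C² (s(C) = 6 - (C + C)*(C + C) = 6 - 2*C*2*C = 6 - 4*C²)
1/(H(19) + s(18)) = 1/((20 - 1*19) + (6 - 4*18²)) = 1/((20 - 19) + (6 - 4*324)) = 1/(1 + (6 - 1296)) = 1/(1 - 1290) = 1/(-1289) = -1/1289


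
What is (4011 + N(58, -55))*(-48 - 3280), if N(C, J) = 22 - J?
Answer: -13604864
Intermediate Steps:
(4011 + N(58, -55))*(-48 - 3280) = (4011 + (22 - 1*(-55)))*(-48 - 3280) = (4011 + (22 + 55))*(-3328) = (4011 + 77)*(-3328) = 4088*(-3328) = -13604864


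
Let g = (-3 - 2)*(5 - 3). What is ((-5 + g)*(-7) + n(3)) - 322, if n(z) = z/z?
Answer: -216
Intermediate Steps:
g = -10 (g = -5*2 = -10)
n(z) = 1
((-5 + g)*(-7) + n(3)) - 322 = ((-5 - 10)*(-7) + 1) - 322 = (-15*(-7) + 1) - 322 = (105 + 1) - 322 = 106 - 322 = -216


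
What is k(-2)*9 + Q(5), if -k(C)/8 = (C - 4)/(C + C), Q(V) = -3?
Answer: -111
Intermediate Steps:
k(C) = -4*(-4 + C)/C (k(C) = -8*(C - 4)/(C + C) = -8*(-4 + C)/(2*C) = -8*(-4 + C)*1/(2*C) = -4*(-4 + C)/C)
k(-2)*9 + Q(5) = (-4 + 16/(-2))*9 - 3 = (-4 + 16*(-½))*9 - 3 = (-4 - 8)*9 - 3 = -12*9 - 3 = -108 - 3 = -111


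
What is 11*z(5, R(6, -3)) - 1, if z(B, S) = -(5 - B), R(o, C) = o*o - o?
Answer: -1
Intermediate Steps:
R(o, C) = o² - o
z(B, S) = -5 + B
11*z(5, R(6, -3)) - 1 = 11*(-5 + 5) - 1 = 11*0 - 1 = 0 - 1 = -1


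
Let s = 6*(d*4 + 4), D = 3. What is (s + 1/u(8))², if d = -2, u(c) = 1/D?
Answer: 441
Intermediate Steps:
u(c) = ⅓ (u(c) = 1/3 = ⅓)
s = -24 (s = 6*(-2*4 + 4) = 6*(-8 + 4) = 6*(-4) = -24)
(s + 1/u(8))² = (-24 + 1/(⅓))² = (-24 + 3)² = (-21)² = 441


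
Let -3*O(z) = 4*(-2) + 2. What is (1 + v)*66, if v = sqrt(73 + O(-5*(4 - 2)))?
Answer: 66 + 330*sqrt(3) ≈ 637.58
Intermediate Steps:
O(z) = 2 (O(z) = -(4*(-2) + 2)/3 = -(-8 + 2)/3 = -1/3*(-6) = 2)
v = 5*sqrt(3) (v = sqrt(73 + 2) = sqrt(75) = 5*sqrt(3) ≈ 8.6602)
(1 + v)*66 = (1 + 5*sqrt(3))*66 = 66 + 330*sqrt(3)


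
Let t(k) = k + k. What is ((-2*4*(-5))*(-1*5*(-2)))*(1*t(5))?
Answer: 4000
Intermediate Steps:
t(k) = 2*k
((-2*4*(-5))*(-1*5*(-2)))*(1*t(5)) = ((-2*4*(-5))*(-1*5*(-2)))*(1*(2*5)) = ((-8*(-5))*(-5*(-2)))*(1*10) = (40*10)*10 = 400*10 = 4000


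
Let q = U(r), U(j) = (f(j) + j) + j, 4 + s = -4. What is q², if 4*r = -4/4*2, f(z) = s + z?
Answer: 361/4 ≈ 90.250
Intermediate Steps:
s = -8 (s = -4 - 4 = -8)
f(z) = -8 + z
r = -½ (r = (-4/4*2)/4 = (-4*¼*2)/4 = (-1*2)/4 = (¼)*(-2) = -½ ≈ -0.50000)
U(j) = -8 + 3*j (U(j) = ((-8 + j) + j) + j = (-8 + 2*j) + j = -8 + 3*j)
q = -19/2 (q = -8 + 3*(-½) = -8 - 3/2 = -19/2 ≈ -9.5000)
q² = (-19/2)² = 361/4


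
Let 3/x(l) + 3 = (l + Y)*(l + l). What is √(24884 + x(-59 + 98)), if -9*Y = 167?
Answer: √22694831819/955 ≈ 157.75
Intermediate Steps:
Y = -167/9 (Y = -⅑*167 = -167/9 ≈ -18.556)
x(l) = 3/(-3 + 2*l*(-167/9 + l)) (x(l) = 3/(-3 + (l - 167/9)*(l + l)) = 3/(-3 + (-167/9 + l)*(2*l)) = 3/(-3 + 2*l*(-167/9 + l)))
√(24884 + x(-59 + 98)) = √(24884 + 27/(-27 - 334*(-59 + 98) + 18*(-59 + 98)²)) = √(24884 + 27/(-27 - 334*39 + 18*39²)) = √(24884 + 27/(-27 - 13026 + 18*1521)) = √(24884 + 27/(-27 - 13026 + 27378)) = √(24884 + 27/14325) = √(24884 + 27*(1/14325)) = √(24884 + 9/4775) = √(118821109/4775) = √22694831819/955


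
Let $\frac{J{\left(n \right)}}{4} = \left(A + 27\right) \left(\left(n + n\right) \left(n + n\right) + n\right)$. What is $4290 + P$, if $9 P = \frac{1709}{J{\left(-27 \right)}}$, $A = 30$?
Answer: $\frac{25432099829}{5928228} \approx 4290.0$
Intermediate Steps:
$J{\left(n \right)} = 228 n + 912 n^{2}$ ($J{\left(n \right)} = 4 \left(30 + 27\right) \left(\left(n + n\right) \left(n + n\right) + n\right) = 4 \cdot 57 \left(2 n 2 n + n\right) = 4 \cdot 57 \left(4 n^{2} + n\right) = 4 \cdot 57 \left(n + 4 n^{2}\right) = 4 \left(57 n + 228 n^{2}\right) = 228 n + 912 n^{2}$)
$P = \frac{1709}{5928228}$ ($P = \frac{1709 \frac{1}{228 \left(-27\right) \left(1 + 4 \left(-27\right)\right)}}{9} = \frac{1709 \frac{1}{228 \left(-27\right) \left(1 - 108\right)}}{9} = \frac{1709 \frac{1}{228 \left(-27\right) \left(-107\right)}}{9} = \frac{1709 \cdot \frac{1}{658692}}{9} = \frac{1}{9} \cdot \frac{1709}{658692} = \frac{1709}{5928228} \approx 0.00028828$)
$4290 + P = 4290 + \frac{1709}{5928228} = \frac{25432099829}{5928228}$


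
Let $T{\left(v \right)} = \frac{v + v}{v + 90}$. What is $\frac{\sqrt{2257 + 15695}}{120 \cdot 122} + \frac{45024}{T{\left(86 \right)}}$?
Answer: $\frac{1981056}{43} + \frac{\sqrt{1122}}{3660} \approx 46071.0$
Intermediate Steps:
$T{\left(v \right)} = \frac{2 v}{90 + v}$
$\frac{\sqrt{2257 + 15695}}{120 \cdot 122} + \frac{45024}{T{\left(86 \right)}} = \frac{\sqrt{2257 + 15695}}{120 \cdot 122} + \frac{45024}{2 \cdot 86 \frac{1}{90 + 86}} = \frac{\sqrt{17952}}{14640} + \frac{45024}{2 \cdot 86 \cdot \frac{1}{176}} = 4 \sqrt{1122} \cdot \frac{1}{14640} + \frac{45024}{2 \cdot 86 \cdot \frac{1}{176}} = \frac{\sqrt{1122}}{3660} + \frac{45024}{\frac{43}{44}} = \frac{\sqrt{1122}}{3660} + 45024 \cdot \frac{44}{43} = \frac{\sqrt{1122}}{3660} + \frac{1981056}{43} = \frac{1981056}{43} + \frac{\sqrt{1122}}{3660}$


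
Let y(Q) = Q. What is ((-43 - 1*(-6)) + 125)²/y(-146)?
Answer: -3872/73 ≈ -53.041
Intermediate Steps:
((-43 - 1*(-6)) + 125)²/y(-146) = ((-43 - 1*(-6)) + 125)²/(-146) = ((-43 + 6) + 125)²*(-1/146) = (-37 + 125)²*(-1/146) = 88²*(-1/146) = 7744*(-1/146) = -3872/73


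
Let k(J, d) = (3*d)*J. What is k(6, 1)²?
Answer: 324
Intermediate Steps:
k(J, d) = 3*J*d
k(6, 1)² = (3*6*1)² = 18² = 324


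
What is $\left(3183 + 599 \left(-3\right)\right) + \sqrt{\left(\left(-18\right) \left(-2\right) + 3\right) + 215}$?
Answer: $1386 + \sqrt{254} \approx 1401.9$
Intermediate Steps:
$\left(3183 + 599 \left(-3\right)\right) + \sqrt{\left(\left(-18\right) \left(-2\right) + 3\right) + 215} = \left(3183 - 1797\right) + \sqrt{\left(36 + 3\right) + 215} = 1386 + \sqrt{39 + 215} = 1386 + \sqrt{254}$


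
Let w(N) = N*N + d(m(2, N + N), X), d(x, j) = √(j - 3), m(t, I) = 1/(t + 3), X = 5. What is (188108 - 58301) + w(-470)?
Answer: 350707 + √2 ≈ 3.5071e+5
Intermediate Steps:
m(t, I) = 1/(3 + t)
d(x, j) = √(-3 + j)
w(N) = √2 + N² (w(N) = N*N + √(-3 + 5) = N² + √2 = √2 + N²)
(188108 - 58301) + w(-470) = (188108 - 58301) + (√2 + (-470)²) = 129807 + (√2 + 220900) = 129807 + (220900 + √2) = 350707 + √2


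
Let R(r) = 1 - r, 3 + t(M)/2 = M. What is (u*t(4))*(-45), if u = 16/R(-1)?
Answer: -720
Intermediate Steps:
t(M) = -6 + 2*M
u = 8 (u = 16/(1 - 1*(-1)) = 16/(1 + 1) = 16/2 = 16*(½) = 8)
(u*t(4))*(-45) = (8*(-6 + 2*4))*(-45) = (8*(-6 + 8))*(-45) = (8*2)*(-45) = 16*(-45) = -720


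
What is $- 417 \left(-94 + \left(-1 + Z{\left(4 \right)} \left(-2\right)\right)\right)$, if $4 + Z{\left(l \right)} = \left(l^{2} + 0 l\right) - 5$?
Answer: $45453$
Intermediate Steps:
$Z{\left(l \right)} = -9 + l^{2}$ ($Z{\left(l \right)} = -4 + \left(\left(l^{2} + 0 l\right) - 5\right) = -4 + \left(\left(l^{2} + 0\right) - 5\right) = -4 + \left(l^{2} - 5\right) = -4 + \left(-5 + l^{2}\right) = -9 + l^{2}$)
$- 417 \left(-94 + \left(-1 + Z{\left(4 \right)} \left(-2\right)\right)\right) = - 417 \left(-94 + \left(-1 + \left(-9 + 4^{2}\right) \left(-2\right)\right)\right) = - 417 \left(-94 + \left(-1 + \left(-9 + 16\right) \left(-2\right)\right)\right) = - 417 \left(-94 + \left(-1 + 7 \left(-2\right)\right)\right) = - 417 \left(-94 - 15\right) = \left(-417\right) \left(-109\right) = 45453$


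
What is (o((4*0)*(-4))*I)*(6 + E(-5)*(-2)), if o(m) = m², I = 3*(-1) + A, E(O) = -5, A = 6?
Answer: 0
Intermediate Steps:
I = 3 (I = 3*(-1) + 6 = -3 + 6 = 3)
(o((4*0)*(-4))*I)*(6 + E(-5)*(-2)) = (((4*0)*(-4))²*3)*(6 - 5*(-2)) = ((0*(-4))²*3)*(6 + 10) = (0²*3)*16 = (0*3)*16 = 0*16 = 0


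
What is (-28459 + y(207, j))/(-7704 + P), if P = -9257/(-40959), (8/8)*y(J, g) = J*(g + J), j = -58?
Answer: -97646256/315538879 ≈ -0.30946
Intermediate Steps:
y(J, g) = J*(J + g) (y(J, g) = J*(g + J) = J*(J + g))
P = 9257/40959 (P = -9257*(-1/40959) = 9257/40959 ≈ 0.22601)
(-28459 + y(207, j))/(-7704 + P) = (-28459 + 207*(207 - 58))/(-7704 + 9257/40959) = (-28459 + 207*149)/(-315538879/40959) = (-28459 + 30843)*(-40959/315538879) = 2384*(-40959/315538879) = -97646256/315538879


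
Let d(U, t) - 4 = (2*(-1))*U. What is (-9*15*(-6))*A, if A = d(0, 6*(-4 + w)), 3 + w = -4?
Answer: 3240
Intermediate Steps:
w = -7 (w = -3 - 4 = -7)
d(U, t) = 4 - 2*U (d(U, t) = 4 + (2*(-1))*U = 4 - 2*U)
A = 4 (A = 4 - 2*0 = 4 + 0 = 4)
(-9*15*(-6))*A = (-9*15*(-6))*4 = -135*(-6)*4 = 810*4 = 3240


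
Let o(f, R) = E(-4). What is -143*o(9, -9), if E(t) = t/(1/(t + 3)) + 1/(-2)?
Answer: -1001/2 ≈ -500.50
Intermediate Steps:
E(t) = -½ + t*(3 + t) (E(t) = t/(1/(3 + t)) + 1*(-½) = t*(3 + t) - ½ = -½ + t*(3 + t))
o(f, R) = 7/2 (o(f, R) = -½ + (-4)² + 3*(-4) = -½ + 16 - 12 = 7/2)
-143*o(9, -9) = -143*7/2 = -1001/2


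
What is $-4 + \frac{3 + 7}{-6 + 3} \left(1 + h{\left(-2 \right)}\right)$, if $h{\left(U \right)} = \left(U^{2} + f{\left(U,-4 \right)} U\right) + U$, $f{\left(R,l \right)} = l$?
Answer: $- \frac{122}{3} \approx -40.667$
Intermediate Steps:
$h{\left(U \right)} = U^{2} - 3 U$ ($h{\left(U \right)} = \left(U^{2} - 4 U\right) + U = U^{2} - 3 U$)
$-4 + \frac{3 + 7}{-6 + 3} \left(1 + h{\left(-2 \right)}\right) = -4 + \frac{3 + 7}{-6 + 3} \left(1 - 2 \left(-3 - 2\right)\right) = -4 + \frac{10}{-3} \left(1 - -10\right) = -4 + 10 \left(- \frac{1}{3}\right) \left(1 + 10\right) = -4 - \frac{110}{3} = - \frac{122}{3}$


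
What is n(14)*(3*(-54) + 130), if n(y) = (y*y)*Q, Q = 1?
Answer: -6272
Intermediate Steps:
n(y) = y**2 (n(y) = (y*y)*1 = y**2*1 = y**2)
n(14)*(3*(-54) + 130) = 14**2*(3*(-54) + 130) = 196*(-162 + 130) = 196*(-32) = -6272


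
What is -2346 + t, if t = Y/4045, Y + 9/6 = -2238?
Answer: -18983619/8090 ≈ -2346.6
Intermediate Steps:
Y = -4479/2 (Y = -3/2 - 2238 = -4479/2 ≈ -2239.5)
t = -4479/8090 (t = -4479/2/4045 = -4479/2*1/4045 = -4479/8090 ≈ -0.55365)
-2346 + t = -2346 - 4479/8090 = -18983619/8090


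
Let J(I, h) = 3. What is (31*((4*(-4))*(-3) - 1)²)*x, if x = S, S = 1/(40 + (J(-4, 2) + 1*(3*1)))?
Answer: 68479/46 ≈ 1488.7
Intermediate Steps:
S = 1/46 (S = 1/(40 + (3 + 1*(3*1))) = 1/(40 + (3 + 1*3)) = 1/(40 + (3 + 3)) = 1/(40 + 6) = 1/46 ≈ 0.021739)
x = 1/46 ≈ 0.021739
(31*((4*(-4))*(-3) - 1)²)*x = (31*((4*(-4))*(-3) - 1)²)*(1/46) = (31*(-16*(-3) - 1)²)*(1/46) = (31*(48 - 1)²)*(1/46) = (31*47²)*(1/46) = (31*2209)*(1/46) = 68479*(1/46) = 68479/46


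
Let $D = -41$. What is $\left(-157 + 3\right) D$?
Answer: $6314$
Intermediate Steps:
$\left(-157 + 3\right) D = \left(-157 + 3\right) \left(-41\right) = \left(-154\right) \left(-41\right) = 6314$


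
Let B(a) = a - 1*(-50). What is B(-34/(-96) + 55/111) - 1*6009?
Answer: -3527225/592 ≈ -5958.1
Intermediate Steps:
B(a) = 50 + a (B(a) = a + 50 = 50 + a)
B(-34/(-96) + 55/111) - 1*6009 = (50 + (-34/(-96) + 55/111)) - 1*6009 = (50 + (-34*(-1/96) + 55*(1/111))) - 6009 = (50 + (17/48 + 55/111)) - 6009 = (50 + 503/592) - 6009 = 30103/592 - 6009 = -3527225/592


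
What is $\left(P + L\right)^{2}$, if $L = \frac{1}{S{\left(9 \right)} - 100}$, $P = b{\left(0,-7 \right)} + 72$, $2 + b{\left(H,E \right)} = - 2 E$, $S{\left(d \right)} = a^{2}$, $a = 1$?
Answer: $\frac{69139225}{9801} \approx 7054.3$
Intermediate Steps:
$S{\left(d \right)} = 1$ ($S{\left(d \right)} = 1^{2} = 1$)
$b{\left(H,E \right)} = -2 - 2 E$
$P = 84$ ($P = \left(-2 - -14\right) + 72 = \left(-2 + 14\right) + 72 = 12 + 72 = 84$)
$L = - \frac{1}{99}$ ($L = \frac{1}{1 - 100} = \frac{1}{-99} = - \frac{1}{99} \approx -0.010101$)
$\left(P + L\right)^{2} = \left(84 - \frac{1}{99}\right)^{2} = \left(\frac{8315}{99}\right)^{2} = \frac{69139225}{9801}$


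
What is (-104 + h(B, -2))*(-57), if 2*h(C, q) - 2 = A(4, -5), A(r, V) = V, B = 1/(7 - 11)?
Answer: 12027/2 ≈ 6013.5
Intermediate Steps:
B = -1/4 (B = 1/(-4) = -1/4 ≈ -0.25000)
h(C, q) = -3/2 (h(C, q) = 1 + (1/2)*(-5) = 1 - 5/2 = -3/2)
(-104 + h(B, -2))*(-57) = (-104 - 3/2)*(-57) = -211/2*(-57) = 12027/2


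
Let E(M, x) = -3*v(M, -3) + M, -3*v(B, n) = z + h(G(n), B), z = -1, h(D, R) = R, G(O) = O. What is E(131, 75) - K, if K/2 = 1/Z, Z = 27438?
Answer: 3580658/13719 ≈ 261.00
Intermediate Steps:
K = 1/13719 (K = 2/27438 = 2*(1/27438) = 1/13719 ≈ 7.2892e-5)
v(B, n) = ⅓ - B/3 (v(B, n) = -(-1 + B)/3 = ⅓ - B/3)
E(M, x) = -1 + 2*M (E(M, x) = -3*(⅓ - M/3) + M = (-1 + M) + M = -1 + 2*M)
E(131, 75) - K = (-1 + 2*131) - 1*1/13719 = (-1 + 262) - 1/13719 = 261 - 1/13719 = 3580658/13719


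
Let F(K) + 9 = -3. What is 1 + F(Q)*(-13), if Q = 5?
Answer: 157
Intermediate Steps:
F(K) = -12 (F(K) = -9 - 3 = -12)
1 + F(Q)*(-13) = 1 - 12*(-13) = 1 + 156 = 157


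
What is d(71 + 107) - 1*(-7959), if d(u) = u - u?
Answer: 7959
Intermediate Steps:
d(u) = 0
d(71 + 107) - 1*(-7959) = 0 - 1*(-7959) = 0 + 7959 = 7959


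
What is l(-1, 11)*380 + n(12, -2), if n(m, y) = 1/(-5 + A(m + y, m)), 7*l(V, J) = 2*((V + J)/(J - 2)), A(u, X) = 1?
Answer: 30337/252 ≈ 120.38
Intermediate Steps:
l(V, J) = 2*(J + V)/(7*(-2 + J)) (l(V, J) = (2*((V + J)/(J - 2)))/7 = (2*((J + V)/(-2 + J)))/7 = (2*(J + V)/(-2 + J))/7 = 2*(J + V)/(7*(-2 + J)))
n(m, y) = -¼ (n(m, y) = 1/(-5 + 1) = 1/(-4) = -¼)
l(-1, 11)*380 + n(12, -2) = (2*(11 - 1)/(7*(-2 + 11)))*380 - ¼ = ((2/7)*10/9)*380 - ¼ = ((2/7)*(⅑)*10)*380 - ¼ = (20/63)*380 - ¼ = 7600/63 - ¼ = 30337/252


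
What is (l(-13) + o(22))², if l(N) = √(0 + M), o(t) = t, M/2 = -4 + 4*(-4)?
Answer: 444 + 88*I*√10 ≈ 444.0 + 278.28*I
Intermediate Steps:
M = -40 (M = 2*(-4 + 4*(-4)) = 2*(-4 - 16) = 2*(-20) = -40)
l(N) = 2*I*√10 (l(N) = √(0 - 40) = √(-40) = 2*I*√10)
(l(-13) + o(22))² = (2*I*√10 + 22)² = (22 + 2*I*√10)²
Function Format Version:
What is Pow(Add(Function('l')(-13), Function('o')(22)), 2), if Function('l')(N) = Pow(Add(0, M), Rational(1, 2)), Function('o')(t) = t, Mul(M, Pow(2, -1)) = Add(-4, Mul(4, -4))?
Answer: Add(444, Mul(88, I, Pow(10, Rational(1, 2)))) ≈ Add(444.00, Mul(278.28, I))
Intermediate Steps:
M = -40 (M = Mul(2, Add(-4, Mul(4, -4))) = Mul(2, Add(-4, -16)) = Mul(2, -20) = -40)
Function('l')(N) = Mul(2, I, Pow(10, Rational(1, 2))) (Function('l')(N) = Pow(Add(0, -40), Rational(1, 2)) = Pow(-40, Rational(1, 2)) = Mul(2, I, Pow(10, Rational(1, 2))))
Pow(Add(Function('l')(-13), Function('o')(22)), 2) = Pow(Add(Mul(2, I, Pow(10, Rational(1, 2))), 22), 2) = Pow(Add(22, Mul(2, I, Pow(10, Rational(1, 2)))), 2)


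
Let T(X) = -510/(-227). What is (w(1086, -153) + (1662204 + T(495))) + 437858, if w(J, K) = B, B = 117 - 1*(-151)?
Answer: 476775420/227 ≈ 2.1003e+6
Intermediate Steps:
T(X) = 510/227 (T(X) = -510*(-1/227) = 510/227)
B = 268 (B = 117 + 151 = 268)
w(J, K) = 268
(w(1086, -153) + (1662204 + T(495))) + 437858 = (268 + (1662204 + 510/227)) + 437858 = (268 + 377320818/227) + 437858 = 377381654/227 + 437858 = 476775420/227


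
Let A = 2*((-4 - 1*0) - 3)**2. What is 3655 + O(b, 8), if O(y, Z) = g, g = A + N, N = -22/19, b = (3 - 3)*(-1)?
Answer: 71285/19 ≈ 3751.8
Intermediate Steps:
b = 0 (b = 0*(-1) = 0)
N = -22/19 (N = -22*1/19 = -22/19 ≈ -1.1579)
A = 98 (A = 2*((-4 + 0) - 3)**2 = 2*(-4 - 3)**2 = 2*(-7)**2 = 2*49 = 98)
g = 1840/19 (g = 98 - 22/19 = 1840/19 ≈ 96.842)
O(y, Z) = 1840/19
3655 + O(b, 8) = 3655 + 1840/19 = 71285/19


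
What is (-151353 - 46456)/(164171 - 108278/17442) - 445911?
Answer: -638404099261761/1431681152 ≈ -4.4591e+5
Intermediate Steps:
(-151353 - 46456)/(164171 - 108278/17442) - 445911 = -197809/(164171 - 108278*1/17442) - 445911 = -197809/(164171 - 54139/8721) - 445911 = -197809/1431681152/8721 - 445911 = -197809*8721/1431681152 - 445911 = -1725092289/1431681152 - 445911 = -638404099261761/1431681152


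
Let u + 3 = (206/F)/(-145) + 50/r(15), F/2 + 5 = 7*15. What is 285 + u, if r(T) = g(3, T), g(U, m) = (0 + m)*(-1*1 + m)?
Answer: 85939337/304500 ≈ 282.23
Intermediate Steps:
F = 200 (F = -10 + 2*(7*15) = -10 + 2*105 = -10 + 210 = 200)
g(U, m) = m*(-1 + m)
r(T) = T*(-1 + T)
u = -843163/304500 (u = -3 + ((206/200)/(-145) + 50/((15*(-1 + 15)))) = -3 + ((206*(1/200))*(-1/145) + 50/((15*14))) = -3 + ((103/100)*(-1/145) + 50/210) = -3 + (-103/14500 + 50*(1/210)) = -3 + (-103/14500 + 5/21) = -3 + 70337/304500 = -843163/304500 ≈ -2.7690)
285 + u = 285 - 843163/304500 = 85939337/304500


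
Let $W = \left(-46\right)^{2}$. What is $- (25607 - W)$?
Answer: $-23491$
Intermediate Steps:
$W = 2116$
$- (25607 - W) = - (25607 - 2116) = \left(-1\right) 23491 = -23491$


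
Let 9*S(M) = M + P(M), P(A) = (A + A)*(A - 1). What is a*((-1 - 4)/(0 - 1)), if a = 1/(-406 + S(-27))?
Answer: -5/241 ≈ -0.020747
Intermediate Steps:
P(A) = 2*A*(-1 + A) (P(A) = (2*A)*(-1 + A) = 2*A*(-1 + A))
S(M) = M/9 + 2*M*(-1 + M)/9 (S(M) = (M + 2*M*(-1 + M))/9 = M/9 + 2*M*(-1 + M)/9)
a = -1/241 (a = 1/(-406 + (1/9)*(-27)*(-1 + 2*(-27))) = 1/(-406 + (1/9)*(-27)*(-1 - 54)) = 1/(-406 + (1/9)*(-27)*(-55)) = 1/(-406 + 165) = 1/(-241) = -1/241 ≈ -0.0041494)
a*((-1 - 4)/(0 - 1)) = -(-1 - 4)/(241*(0 - 1)) = -(-5)/(241*(-1)) = -(-5)*(-1)/241 = -1/241*5 = -5/241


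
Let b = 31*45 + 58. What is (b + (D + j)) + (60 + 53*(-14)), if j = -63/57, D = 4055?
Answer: 91673/19 ≈ 4824.9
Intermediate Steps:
j = -21/19 (j = (1/57)*(-63) = -21/19 ≈ -1.1053)
b = 1453 (b = 1395 + 58 = 1453)
(b + (D + j)) + (60 + 53*(-14)) = (1453 + (4055 - 21/19)) + (60 + 53*(-14)) = (1453 + 77024/19) + (60 - 742) = 104631/19 - 682 = 91673/19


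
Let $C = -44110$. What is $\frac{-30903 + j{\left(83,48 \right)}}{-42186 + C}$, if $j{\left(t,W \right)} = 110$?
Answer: $\frac{4399}{12328} \approx 0.35683$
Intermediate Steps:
$\frac{-30903 + j{\left(83,48 \right)}}{-42186 + C} = \frac{-30903 + 110}{-42186 - 44110} = - \frac{30793}{-86296} = \left(-30793\right) \left(- \frac{1}{86296}\right) = \frac{4399}{12328}$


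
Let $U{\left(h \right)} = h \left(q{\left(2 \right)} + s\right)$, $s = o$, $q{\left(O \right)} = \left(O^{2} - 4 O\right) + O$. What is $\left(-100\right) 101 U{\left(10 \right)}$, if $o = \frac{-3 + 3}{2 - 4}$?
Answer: $202000$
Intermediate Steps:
$o = 0$ ($o = \frac{0}{-2} = 0 \left(- \frac{1}{2}\right) = 0$)
$q{\left(O \right)} = O^{2} - 3 O$
$s = 0$
$U{\left(h \right)} = - 2 h$ ($U{\left(h \right)} = h \left(2 \left(-3 + 2\right) + 0\right) = h \left(2 \left(-1\right) + 0\right) = h \left(-2 + 0\right) = h \left(-2\right) = - 2 h$)
$\left(-100\right) 101 U{\left(10 \right)} = \left(-100\right) 101 \left(\left(-2\right) 10\right) = \left(-10100\right) \left(-20\right) = 202000$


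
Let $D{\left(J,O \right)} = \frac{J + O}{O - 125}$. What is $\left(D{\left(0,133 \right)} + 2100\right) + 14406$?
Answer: $\frac{132181}{8} \approx 16523.0$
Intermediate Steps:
$D{\left(J,O \right)} = \frac{J + O}{-125 + O}$
$\left(D{\left(0,133 \right)} + 2100\right) + 14406 = \left(\frac{0 + 133}{-125 + 133} + 2100\right) + 14406 = \left(\frac{1}{8} \cdot 133 + 2100\right) + 14406 = \left(\frac{133}{8} + 2100\right) + 14406 = \frac{16933}{8} + 14406 = \frac{132181}{8}$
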